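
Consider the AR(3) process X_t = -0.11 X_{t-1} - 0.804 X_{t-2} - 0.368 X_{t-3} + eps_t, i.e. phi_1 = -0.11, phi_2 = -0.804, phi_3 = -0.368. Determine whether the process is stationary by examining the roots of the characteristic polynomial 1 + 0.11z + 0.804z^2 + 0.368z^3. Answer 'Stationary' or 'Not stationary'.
\text{Stationary}

The AR(p) characteristic polynomial is P(z) = 1 + 0.11z + 0.804z^2 + 0.368z^3.
Stationarity requires all roots to lie outside the unit circle, i.e. |z| > 1 for every root.
Degree 3: look for a simple real root z0 first, then factor out (1 - z/z0) and solve the remaining quadratic.
Testing z0 = -2.5: P(-2.5) = 1 + (0.11)(-2.5) + (0.804)(-2.5)^2 + (0.368)(-2.5)^3
  = 1 + (-0.275) + (5.025) + (-5.75) = 0.  So z_0 = -2.5 is a root, |z_0| = 2.5.
Divide out the factor (1 + 0.4 z) = (1 - z/z0) (since 1/z0 = -0.4):
  P(z) = (1 + 0.4 z)(1 + (-0.29) z + (0.92) z^2)
  [check: z-coef -0.29 - (-0.4) = 0.11; z^2-coef 0.92 - (-0.4)(-0.29) = 0.804; z^3-coef -(-0.4)(0.92) = 0.368.]
Remaining roots from the quadratic factor 1 + (-0.29) z + (0.92) z^2:
  Set 1 + (-0.29) z + (0.92) z^2 = 0, i.e. a z^2 + b z + c = 0 with a = 0.92, b = -0.29, c = 1.
  Discriminant D = b^2 - 4ac = (-0.29)^2 - 4*(0.92)*1 = 0.0841 - (3.68) = -3.5959.
  D < 0, so the roots are the complex-conjugate pair z = (-b +/- i sqrt(-D)) / (2a) = 0.1576 +/- 1.0306i.
  For a conjugate pair |z|^2 = z * conj(z) = (product of roots) = c/a = 1/(0.92) = 1.086957, so |z| = sqrt(1.086957) = 1.0426 for both roots.
Moduli of all roots: 2.5000, 1.0426, 1.0426.
All moduli strictly greater than 1? Yes.
Verdict: Stationary.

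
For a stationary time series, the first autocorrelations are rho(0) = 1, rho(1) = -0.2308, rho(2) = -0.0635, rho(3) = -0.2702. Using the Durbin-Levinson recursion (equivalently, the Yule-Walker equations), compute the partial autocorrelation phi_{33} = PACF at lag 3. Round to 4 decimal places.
\phi_{33} = -0.3380

The PACF at lag k is phi_{kk}, the last component of the solution
to the Yule-Walker system G_k phi = r_k where
  (G_k)_{ij} = rho(|i - j|), (r_k)_i = rho(i), i,j = 1..k.
Equivalently, Durbin-Levinson gives phi_{kk} iteratively:
  phi_{11} = rho(1)
  phi_{kk} = [rho(k) - sum_{j=1..k-1} phi_{k-1,j} rho(k-j)]
            / [1 - sum_{j=1..k-1} phi_{k-1,j} rho(j)],
  phi_{k,j} = phi_{k-1,j} - phi_{kk} phi_{k-1,k-j},  j = 1..k-1.
Step k = 1:
  phi_11 = rho(1) = -0.2308.
Step k = 2:
  phi_22 = [rho(2) - phi_11 rho(1)] / [1 - phi_11 rho(1)] = [-0.0635 - (-0.2308)(-0.2308)] / [1 - (-0.2308)(-0.2308)]
         = -0.11676864 / 0.94673136 = -0.123339.
  Update: phi_21 = phi_11 - phi_22 phi_11 = -0.2308 - (-0.123339)(-0.2308) = -0.259267.
Step k = 3:
  phi_33 = [rho(3) - phi_21 rho(2) - phi_22 rho(1)] / [1 - phi_21 rho(1) - phi_22 rho(2)]
    numerator   = -0.2702 - (-0.259267)(-0.0635) - (-0.123339)(-0.2308) = -0.31513001
    denominator = 1 - (-0.259267)(-0.2308) - (-0.123339)(-0.0635) = 0.93232926
  phi_33 = -0.31513001 / 0.93232926 = -0.338.
Therefore phi_{33} = -0.3380.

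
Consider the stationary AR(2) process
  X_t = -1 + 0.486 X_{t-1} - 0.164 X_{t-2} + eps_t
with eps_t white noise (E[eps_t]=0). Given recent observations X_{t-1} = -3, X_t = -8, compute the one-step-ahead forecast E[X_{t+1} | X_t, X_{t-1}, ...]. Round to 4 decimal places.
E[X_{t+1} \mid \mathcal F_t] = -4.3960

For an AR(p) model X_t = c + sum_i phi_i X_{t-i} + eps_t, the
one-step-ahead conditional mean is
  E[X_{t+1} | X_t, ...] = c + sum_i phi_i X_{t+1-i}.
Substitute known values:
  E[X_{t+1} | ...] = -1 + (0.486) * (-8) + (-0.164) * (-3)
                   = -4.3960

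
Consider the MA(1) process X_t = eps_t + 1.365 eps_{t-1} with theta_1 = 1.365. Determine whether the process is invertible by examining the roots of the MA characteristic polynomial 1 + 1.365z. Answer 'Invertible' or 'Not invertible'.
\text{Not invertible}

The MA(q) characteristic polynomial is P(z) = 1 + 1.365z.
Invertibility requires all roots to lie outside the unit circle, i.e. |z| > 1 for every root.
This is linear in z: 1 + (1.365) z = 0  =>  z = -1/(1.365) = -0.732601,  |z| = 0.732601.
Moduli of all roots: 0.7326.
All moduli strictly greater than 1? No.
Verdict: Not invertible.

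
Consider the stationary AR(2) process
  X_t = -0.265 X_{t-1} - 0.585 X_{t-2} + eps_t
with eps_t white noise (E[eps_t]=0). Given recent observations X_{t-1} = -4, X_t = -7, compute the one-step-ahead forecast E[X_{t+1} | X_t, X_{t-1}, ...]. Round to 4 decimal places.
E[X_{t+1} \mid \mathcal F_t] = 4.1950

For an AR(p) model X_t = c + sum_i phi_i X_{t-i} + eps_t, the
one-step-ahead conditional mean is
  E[X_{t+1} | X_t, ...] = c + sum_i phi_i X_{t+1-i}.
Substitute known values:
  E[X_{t+1} | ...] = (-0.265) * (-7) + (-0.585) * (-4)
                   = 4.1950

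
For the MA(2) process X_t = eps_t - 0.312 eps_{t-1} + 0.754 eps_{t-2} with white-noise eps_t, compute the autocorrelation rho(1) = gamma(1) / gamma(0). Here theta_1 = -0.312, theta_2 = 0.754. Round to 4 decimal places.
\rho(1) = -0.3285

For an MA(q) process with theta_0 = 1, the autocovariance is
  gamma(k) = sigma^2 * sum_{i=0..q-k} theta_i * theta_{i+k},
and rho(k) = gamma(k) / gamma(0). Sigma^2 cancels.
  numerator   = (1)*(-0.312) + (-0.312)*(0.754) = -0.547248.
  denominator = (1)^2 + (-0.312)^2 + (0.754)^2 = 1.66586.
  rho(1) = -0.547248 / 1.66586 = -0.3285.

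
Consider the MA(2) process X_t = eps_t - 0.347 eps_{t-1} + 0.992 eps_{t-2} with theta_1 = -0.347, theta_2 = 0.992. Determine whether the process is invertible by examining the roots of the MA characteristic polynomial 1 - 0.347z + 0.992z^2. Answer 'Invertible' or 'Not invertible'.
\text{Invertible}

The MA(q) characteristic polynomial is P(z) = 1 - 0.347z + 0.992z^2.
Invertibility requires all roots to lie outside the unit circle, i.e. |z| > 1 for every root.
Set 1 + (-0.347) z + (0.992) z^2 = 0, i.e. a z^2 + b z + c = 0 with a = 0.992, b = -0.347, c = 1.
Discriminant D = b^2 - 4ac = (-0.347)^2 - 4*(0.992)*1 = 0.120409 - (3.968) = -3.847591.
D < 0, so the roots are the complex-conjugate pair z = (-b +/- i sqrt(-D)) / (2a) = 0.1749 +/- 0.9887i.
For a conjugate pair |z|^2 = z * conj(z) = (product of roots) = c/a = 1/(0.992) = 1.008065, so |z| = sqrt(1.008065) = 1.004 for both roots.
Moduli of all roots: 1.0040, 1.0040.
All moduli strictly greater than 1? Yes.
Verdict: Invertible.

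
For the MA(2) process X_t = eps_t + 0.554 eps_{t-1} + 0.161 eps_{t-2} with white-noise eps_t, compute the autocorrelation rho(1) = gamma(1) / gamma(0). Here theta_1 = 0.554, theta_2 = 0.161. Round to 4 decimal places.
\rho(1) = 0.4826

For an MA(q) process with theta_0 = 1, the autocovariance is
  gamma(k) = sigma^2 * sum_{i=0..q-k} theta_i * theta_{i+k},
and rho(k) = gamma(k) / gamma(0). Sigma^2 cancels.
  numerator   = (1)*(0.554) + (0.554)*(0.161) = 0.643194.
  denominator = (1)^2 + (0.554)^2 + (0.161)^2 = 1.332837.
  rho(1) = 0.643194 / 1.332837 = 0.4826.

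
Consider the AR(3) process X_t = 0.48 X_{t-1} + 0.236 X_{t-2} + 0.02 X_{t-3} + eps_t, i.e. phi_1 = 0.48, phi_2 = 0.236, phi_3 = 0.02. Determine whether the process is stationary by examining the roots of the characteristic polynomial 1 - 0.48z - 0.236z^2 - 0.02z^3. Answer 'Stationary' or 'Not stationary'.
\text{Stationary}

The AR(p) characteristic polynomial is P(z) = 1 - 0.48z - 0.236z^2 - 0.02z^3.
Stationarity requires all roots to lie outside the unit circle, i.e. |z| > 1 for every root.
Degree 3: look for a simple real root z0 first, then factor out (1 - z/z0) and solve the remaining quadratic.
Testing z0 = -5: P(-5) = 1 + (-0.48)(-5) + (-0.236)(-5)^2 + (-0.02)(-5)^3
  = 1 + (2.4) + (-5.9) + (2.5) = 0.  So z_0 = -5 is a root, |z_0| = 5.
Divide out the factor (1 + 0.2 z) = (1 - z/z0) (since 1/z0 = -0.2):
  P(z) = (1 + 0.2 z)(1 + (-0.68) z + (-0.1) z^2)
  [check: z-coef -0.68 - (-0.2) = -0.48; z^2-coef -0.1 - (-0.2)(-0.68) = -0.236; z^3-coef -(-0.2)(-0.1) = -0.02.]
Remaining roots from the quadratic factor 1 + (-0.68) z + (-0.1) z^2:
  Set 1 + (-0.68) z + (-0.1) z^2 = 0, i.e. a z^2 + b z + c = 0 with a = -0.1, b = -0.68, c = 1.
  Discriminant D = b^2 - 4ac = (-0.68)^2 - 4*(-0.1)*1 = 0.4624 - (-0.4) = 0.8624.
  D >= 0, so the roots are real: z = (-b +/- sqrt(D)) / (2a) = (0.68 +/- 0.928655) / (-0.2).
    z_1 = (0.68 + 0.928655) / (-0.2) = -8.0433,   |z_1| = 8.0433.
    z_2 = (0.68 - 0.928655) / (-0.2) = 1.2433,   |z_2| = 1.2433.
Moduli of all roots: 5.0000, 8.0433, 1.2433.
All moduli strictly greater than 1? Yes.
Verdict: Stationary.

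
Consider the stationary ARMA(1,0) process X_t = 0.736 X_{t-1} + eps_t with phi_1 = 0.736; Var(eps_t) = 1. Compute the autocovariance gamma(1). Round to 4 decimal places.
\gamma(1) = 1.6059

Multiply the model equation by X_{t-k} and take expectations. With theta_0 = psi_0 = 1 and psi_j the MA(infinity) weights, this gives
  gamma(k) - sum_i phi_i gamma(k-i) = c_k,
  c_k = sigma^2 * sum_{j=k..q} theta_j psi_{j-k}   (c_k = 0 for k > q),
using gamma(-m) = gamma(m).
Pure AR (q = 0): c_0 = sigma^2 = 1, c_k = 0 for k >= 1.
Equations for k = 0 and k = 1 (AR order 1):
  gamma(0) = phi_1 gamma(1) + c_0
  gamma(1) = phi_1 gamma(0) + c_1
Substituting the second into the first: gamma(0) (1 - phi_1^2) = c_0 + phi_1 c_1, so
  gamma(0) = c_0 / (1 - phi_1^2) = 1 / (1 - (0.736)^2) = 1 / 0.458304 = 2.181958.
  gamma(1) = phi_1 gamma(0) = (0.736)(2.181958) = 1.605921.
Therefore gamma(1) = 1.6059 (to 4 decimal places).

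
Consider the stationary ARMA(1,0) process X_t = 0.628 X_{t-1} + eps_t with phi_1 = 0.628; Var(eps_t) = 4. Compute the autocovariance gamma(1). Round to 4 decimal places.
\gamma(1) = 4.1478

Multiply the model equation by X_{t-k} and take expectations. With theta_0 = psi_0 = 1 and psi_j the MA(infinity) weights, this gives
  gamma(k) - sum_i phi_i gamma(k-i) = c_k,
  c_k = sigma^2 * sum_{j=k..q} theta_j psi_{j-k}   (c_k = 0 for k > q),
using gamma(-m) = gamma(m).
Pure AR (q = 0): c_0 = sigma^2 = 4, c_k = 0 for k >= 1.
Equations for k = 0 and k = 1 (AR order 1):
  gamma(0) = phi_1 gamma(1) + c_0
  gamma(1) = phi_1 gamma(0) + c_1
Substituting the second into the first: gamma(0) (1 - phi_1^2) = c_0 + phi_1 c_1, so
  gamma(0) = c_0 / (1 - phi_1^2) = 4 / (1 - (0.628)^2) = 4 / 0.605616 = 6.604845.
  gamma(1) = phi_1 gamma(0) = (0.628)(6.604845) = 4.147843.
Therefore gamma(1) = 4.1478 (to 4 decimal places).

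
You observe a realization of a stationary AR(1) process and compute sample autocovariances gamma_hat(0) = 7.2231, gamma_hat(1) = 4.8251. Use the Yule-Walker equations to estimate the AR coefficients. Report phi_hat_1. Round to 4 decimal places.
\hat\phi_{1} = 0.6680

The Yule-Walker equations for an AR(p) process read, in matrix form,
  Gamma_p phi = r_p,   with   (Gamma_p)_{ij} = gamma(|i - j|),
                       (r_p)_i = gamma(i),   i,j = 1..p.
Substitute the sample gammas (Toeplitz matrix and right-hand side of size 1):
  Gamma_p = [[7.2231]]
  r_p     = [4.8251]
With p = 1 this is the single equation gamma(0) phi_1 = gamma(1):
  phi_hat_1 = gamma(1) / gamma(0) = 4.8251 / 7.2231 = 0.6680.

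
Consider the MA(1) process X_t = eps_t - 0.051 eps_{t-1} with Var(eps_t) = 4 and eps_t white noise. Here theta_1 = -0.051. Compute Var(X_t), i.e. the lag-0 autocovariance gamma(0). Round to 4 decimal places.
\gamma(0) = 4.0104

For an MA(q) process X_t = eps_t + sum_i theta_i eps_{t-i} with
Var(eps_t) = sigma^2, the variance is
  gamma(0) = sigma^2 * (1 + sum_i theta_i^2).
  sum_i theta_i^2 = (-0.051)^2 = 0.002601.
  gamma(0) = 4 * (1 + 0.002601) = 4 * 1.002601 = 4.010404, which rounds to 4.0104.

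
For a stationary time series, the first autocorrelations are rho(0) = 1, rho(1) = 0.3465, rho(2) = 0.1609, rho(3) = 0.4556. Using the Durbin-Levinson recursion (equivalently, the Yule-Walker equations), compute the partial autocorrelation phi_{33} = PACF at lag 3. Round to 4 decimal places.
\phi_{33} = 0.4400

The PACF at lag k is phi_{kk}, the last component of the solution
to the Yule-Walker system G_k phi = r_k where
  (G_k)_{ij} = rho(|i - j|), (r_k)_i = rho(i), i,j = 1..k.
Equivalently, Durbin-Levinson gives phi_{kk} iteratively:
  phi_{11} = rho(1)
  phi_{kk} = [rho(k) - sum_{j=1..k-1} phi_{k-1,j} rho(k-j)]
            / [1 - sum_{j=1..k-1} phi_{k-1,j} rho(j)],
  phi_{k,j} = phi_{k-1,j} - phi_{kk} phi_{k-1,k-j},  j = 1..k-1.
Step k = 1:
  phi_11 = rho(1) = 0.3465.
Step k = 2:
  phi_22 = [rho(2) - phi_11 rho(1)] / [1 - phi_11 rho(1)] = [0.1609 - (0.3465)(0.3465)] / [1 - (0.3465)(0.3465)]
         = 0.04083775 / 0.87993775 = 0.04641.
  Update: phi_21 = phi_11 - phi_22 phi_11 = 0.3465 - (0.04641)(0.3465) = 0.330419.
Step k = 3:
  phi_33 = [rho(3) - phi_21 rho(2) - phi_22 rho(1)] / [1 - phi_21 rho(1) - phi_22 rho(2)]
    numerator   = 0.4556 - (0.330419)(0.1609) - (0.04641)(0.3465) = 0.38635458
    denominator = 1 - (0.330419)(0.3465) - (0.04641)(0.1609) = 0.87804248
  phi_33 = 0.38635458 / 0.87804248 = 0.44.
Therefore phi_{33} = 0.4400.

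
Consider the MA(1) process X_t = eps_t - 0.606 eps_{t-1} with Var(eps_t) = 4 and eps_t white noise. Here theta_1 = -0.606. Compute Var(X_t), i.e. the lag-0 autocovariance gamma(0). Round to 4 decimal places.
\gamma(0) = 5.4689

For an MA(q) process X_t = eps_t + sum_i theta_i eps_{t-i} with
Var(eps_t) = sigma^2, the variance is
  gamma(0) = sigma^2 * (1 + sum_i theta_i^2).
  sum_i theta_i^2 = (-0.606)^2 = 0.367236.
  gamma(0) = 4 * (1 + 0.367236) = 4 * 1.367236 = 5.468944, which rounds to 5.4689.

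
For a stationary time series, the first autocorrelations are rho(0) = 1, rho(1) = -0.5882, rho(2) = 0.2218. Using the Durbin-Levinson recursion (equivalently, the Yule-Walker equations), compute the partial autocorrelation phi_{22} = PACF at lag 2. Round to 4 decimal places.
\phi_{22} = -0.1899

The PACF at lag k is phi_{kk}, the last component of the solution
to the Yule-Walker system G_k phi = r_k where
  (G_k)_{ij} = rho(|i - j|), (r_k)_i = rho(i), i,j = 1..k.
Equivalently, Durbin-Levinson gives phi_{kk} iteratively:
  phi_{11} = rho(1)
  phi_{kk} = [rho(k) - sum_{j=1..k-1} phi_{k-1,j} rho(k-j)]
            / [1 - sum_{j=1..k-1} phi_{k-1,j} rho(j)],
  phi_{k,j} = phi_{k-1,j} - phi_{kk} phi_{k-1,k-j},  j = 1..k-1.
Step k = 1:
  phi_11 = rho(1) = -0.5882.
Step k = 2:
  phi_22 = [rho(2) - phi_11 rho(1)] / [1 - phi_11 rho(1)] = [0.2218 - (-0.5882)(-0.5882)] / [1 - (-0.5882)(-0.5882)]
         = -0.12417924 / 0.65402076 = -0.1899.
Therefore phi_{22} = -0.1899.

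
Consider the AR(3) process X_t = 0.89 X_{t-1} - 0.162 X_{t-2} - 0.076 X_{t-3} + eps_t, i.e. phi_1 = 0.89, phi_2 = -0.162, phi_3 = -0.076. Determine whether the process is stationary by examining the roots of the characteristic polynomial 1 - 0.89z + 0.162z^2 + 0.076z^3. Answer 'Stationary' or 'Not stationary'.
\text{Stationary}

The AR(p) characteristic polynomial is P(z) = 1 - 0.89z + 0.162z^2 + 0.076z^3.
Stationarity requires all roots to lie outside the unit circle, i.e. |z| > 1 for every root.
Degree 3: look for a simple real root z0 first, then factor out (1 - z/z0) and solve the remaining quadratic.
Testing z0 = -5: P(-5) = 1 + (-0.89)(-5) + (0.162)(-5)^2 + (0.076)(-5)^3
  = 1 + (4.45) + (4.05) + (-9.5) = 0.  So z_0 = -5 is a root, |z_0| = 5.
Divide out the factor (1 + 0.2 z) = (1 - z/z0) (since 1/z0 = -0.2):
  P(z) = (1 + 0.2 z)(1 + (-1.09) z + (0.38) z^2)
  [check: z-coef -1.09 - (-0.2) = -0.89; z^2-coef 0.38 - (-0.2)(-1.09) = 0.162; z^3-coef -(-0.2)(0.38) = 0.076.]
Remaining roots from the quadratic factor 1 + (-1.09) z + (0.38) z^2:
  Set 1 + (-1.09) z + (0.38) z^2 = 0, i.e. a z^2 + b z + c = 0 with a = 0.38, b = -1.09, c = 1.
  Discriminant D = b^2 - 4ac = (-1.09)^2 - 4*(0.38)*1 = 1.1881 - (1.52) = -0.3319.
  D < 0, so the roots are the complex-conjugate pair z = (-b +/- i sqrt(-D)) / (2a) = 1.4342 +/- 0.758i.
  For a conjugate pair |z|^2 = z * conj(z) = (product of roots) = c/a = 1/(0.38) = 2.631579, so |z| = sqrt(2.631579) = 1.6222 for both roots.
Moduli of all roots: 5.0000, 1.6222, 1.6222.
All moduli strictly greater than 1? Yes.
Verdict: Stationary.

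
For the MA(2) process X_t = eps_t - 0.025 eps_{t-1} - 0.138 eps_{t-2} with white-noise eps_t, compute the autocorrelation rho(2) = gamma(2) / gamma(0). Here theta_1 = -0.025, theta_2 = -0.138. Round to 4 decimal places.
\rho(2) = -0.1353

For an MA(q) process with theta_0 = 1, the autocovariance is
  gamma(k) = sigma^2 * sum_{i=0..q-k} theta_i * theta_{i+k},
and rho(k) = gamma(k) / gamma(0). Sigma^2 cancels.
  numerator   = (1)*(-0.138) = -0.138.
  denominator = (1)^2 + (-0.025)^2 + (-0.138)^2 = 1.019669.
  rho(2) = -0.138 / 1.019669 = -0.1353.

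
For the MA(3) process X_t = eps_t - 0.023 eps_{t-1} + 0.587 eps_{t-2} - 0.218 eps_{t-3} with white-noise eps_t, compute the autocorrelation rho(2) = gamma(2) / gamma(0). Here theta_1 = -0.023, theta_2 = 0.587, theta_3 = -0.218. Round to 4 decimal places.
\rho(2) = 0.4251

For an MA(q) process with theta_0 = 1, the autocovariance is
  gamma(k) = sigma^2 * sum_{i=0..q-k} theta_i * theta_{i+k},
and rho(k) = gamma(k) / gamma(0). Sigma^2 cancels.
  numerator   = (1)*(0.587) + (-0.023)*(-0.218) = 0.592014.
  denominator = (1)^2 + (-0.023)^2 + (0.587)^2 + (-0.218)^2 = 1.392622.
  rho(2) = 0.592014 / 1.392622 = 0.4251.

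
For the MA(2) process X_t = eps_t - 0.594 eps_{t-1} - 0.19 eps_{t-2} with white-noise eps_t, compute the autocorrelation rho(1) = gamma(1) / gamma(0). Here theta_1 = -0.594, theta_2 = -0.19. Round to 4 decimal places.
\rho(1) = -0.3464

For an MA(q) process with theta_0 = 1, the autocovariance is
  gamma(k) = sigma^2 * sum_{i=0..q-k} theta_i * theta_{i+k},
and rho(k) = gamma(k) / gamma(0). Sigma^2 cancels.
  numerator   = (1)*(-0.594) + (-0.594)*(-0.19) = -0.48114.
  denominator = (1)^2 + (-0.594)^2 + (-0.19)^2 = 1.388936.
  rho(1) = -0.48114 / 1.388936 = -0.3464.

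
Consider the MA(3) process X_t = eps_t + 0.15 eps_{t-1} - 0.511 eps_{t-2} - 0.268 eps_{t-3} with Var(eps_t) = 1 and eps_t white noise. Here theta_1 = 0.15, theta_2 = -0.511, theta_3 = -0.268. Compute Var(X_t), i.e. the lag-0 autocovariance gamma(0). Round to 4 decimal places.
\gamma(0) = 1.3554

For an MA(q) process X_t = eps_t + sum_i theta_i eps_{t-i} with
Var(eps_t) = sigma^2, the variance is
  gamma(0) = sigma^2 * (1 + sum_i theta_i^2).
  sum_i theta_i^2 = (0.15)^2 + (-0.511)^2 + (-0.268)^2 = 0.0225 + 0.261121 + 0.071824 = 0.355445.
  gamma(0) = 1 * (1 + 0.355445) = 1 * 1.355445 = 1.355445, which rounds to 1.3554.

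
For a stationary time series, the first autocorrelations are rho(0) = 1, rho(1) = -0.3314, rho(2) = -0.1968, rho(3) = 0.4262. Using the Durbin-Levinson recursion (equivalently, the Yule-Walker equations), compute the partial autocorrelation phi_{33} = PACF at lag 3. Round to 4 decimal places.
\phi_{33} = 0.2860

The PACF at lag k is phi_{kk}, the last component of the solution
to the Yule-Walker system G_k phi = r_k where
  (G_k)_{ij} = rho(|i - j|), (r_k)_i = rho(i), i,j = 1..k.
Equivalently, Durbin-Levinson gives phi_{kk} iteratively:
  phi_{11} = rho(1)
  phi_{kk} = [rho(k) - sum_{j=1..k-1} phi_{k-1,j} rho(k-j)]
            / [1 - sum_{j=1..k-1} phi_{k-1,j} rho(j)],
  phi_{k,j} = phi_{k-1,j} - phi_{kk} phi_{k-1,k-j},  j = 1..k-1.
Step k = 1:
  phi_11 = rho(1) = -0.3314.
Step k = 2:
  phi_22 = [rho(2) - phi_11 rho(1)] / [1 - phi_11 rho(1)] = [-0.1968 - (-0.3314)(-0.3314)] / [1 - (-0.3314)(-0.3314)]
         = -0.30662596 / 0.89017404 = -0.344456.
  Update: phi_21 = phi_11 - phi_22 phi_11 = -0.3314 - (-0.344456)(-0.3314) = -0.445553.
Step k = 3:
  phi_33 = [rho(3) - phi_21 rho(2) - phi_22 rho(1)] / [1 - phi_21 rho(1) - phi_22 rho(2)]
    numerator   = 0.4262 - (-0.445553)(-0.1968) - (-0.344456)(-0.3314) = 0.22436243
    denominator = 1 - (-0.445553)(-0.3314) - (-0.344456)(-0.1968) = 0.78455483
  phi_33 = 0.22436243 / 0.78455483 = 0.286.
Therefore phi_{33} = 0.2860.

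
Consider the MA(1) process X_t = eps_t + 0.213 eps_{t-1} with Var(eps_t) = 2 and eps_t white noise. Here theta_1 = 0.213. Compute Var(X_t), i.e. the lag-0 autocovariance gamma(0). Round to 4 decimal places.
\gamma(0) = 2.0907

For an MA(q) process X_t = eps_t + sum_i theta_i eps_{t-i} with
Var(eps_t) = sigma^2, the variance is
  gamma(0) = sigma^2 * (1 + sum_i theta_i^2).
  sum_i theta_i^2 = (0.213)^2 = 0.045369.
  gamma(0) = 2 * (1 + 0.045369) = 2 * 1.045369 = 2.090738, which rounds to 2.0907.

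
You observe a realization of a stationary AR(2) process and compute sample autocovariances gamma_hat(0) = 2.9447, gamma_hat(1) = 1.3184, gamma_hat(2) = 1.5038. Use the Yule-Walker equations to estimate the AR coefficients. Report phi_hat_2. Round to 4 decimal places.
\hat\phi_{2} = 0.3880

The Yule-Walker equations for an AR(p) process read, in matrix form,
  Gamma_p phi = r_p,   with   (Gamma_p)_{ij} = gamma(|i - j|),
                       (r_p)_i = gamma(i),   i,j = 1..p.
Substitute the sample gammas (Toeplitz matrix and right-hand side of size 2):
  Gamma_p = [[2.9447, 1.3184], [1.3184, 2.9447]]
  r_p     = [1.3184, 1.5038]
Written out:
  2.9447 phi_1 + 1.3184 phi_2 = 1.3184
  1.3184 phi_1 + 2.9447 phi_2 = 1.5038
Solve by Cramer's rule:
  det = gamma(0)^2 - gamma(1)^2 = (2.9447)^2 - (1.3184)^2 = 8.67125809 - 1.73817856 = 6.93307953
  phi_hat_1 = [gamma(1) gamma(0) - gamma(1) gamma(2)] / det = [(1.3184)(2.9447) - (1.3184)(1.5038)] / 6.93307953 = 1.89968256 / 6.93307953 = 0.274
  phi_hat_2 = [gamma(0) gamma(2) - gamma(1)^2] / det = [(2.9447)(1.5038) - (1.3184)^2] / 6.93307953 = 2.6900613 / 6.93307953 = 0.388
So phi_hat = [0.2740, 0.3880].
Therefore phi_hat_2 = 0.3880.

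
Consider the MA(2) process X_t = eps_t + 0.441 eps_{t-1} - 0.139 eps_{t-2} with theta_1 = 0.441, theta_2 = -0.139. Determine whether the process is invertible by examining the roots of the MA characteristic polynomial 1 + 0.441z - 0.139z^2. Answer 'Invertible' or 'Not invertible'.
\text{Invertible}

The MA(q) characteristic polynomial is P(z) = 1 + 0.441z - 0.139z^2.
Invertibility requires all roots to lie outside the unit circle, i.e. |z| > 1 for every root.
Set 1 + (0.441) z + (-0.139) z^2 = 0, i.e. a z^2 + b z + c = 0 with a = -0.139, b = 0.441, c = 1.
Discriminant D = b^2 - 4ac = (0.441)^2 - 4*(-0.139)*1 = 0.194481 - (-0.556) = 0.750481.
D >= 0, so the roots are real: z = (-b +/- sqrt(D)) / (2a) = (-0.441 +/- 0.866303) / (-0.278).
  z_1 = (-0.441 + 0.866303) / (-0.278) = -1.5299,   |z_1| = 1.5299.
  z_2 = (-0.441 - 0.866303) / (-0.278) = 4.7025,   |z_2| = 4.7025.
Moduli of all roots: 1.5299, 4.7025.
All moduli strictly greater than 1? Yes.
Verdict: Invertible.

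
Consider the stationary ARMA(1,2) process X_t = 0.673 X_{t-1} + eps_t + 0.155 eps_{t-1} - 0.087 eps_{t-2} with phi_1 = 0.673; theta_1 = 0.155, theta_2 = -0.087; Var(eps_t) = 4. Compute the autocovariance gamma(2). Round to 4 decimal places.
\gamma(2) = 3.6614

Multiply the model equation by X_{t-k} and take expectations. With theta_0 = psi_0 = 1 and psi_j the MA(infinity) weights, this gives
  gamma(k) - sum_i phi_i gamma(k-i) = c_k,
  c_k = sigma^2 * sum_{j=k..q} theta_j psi_{j-k}   (c_k = 0 for k > q),
using gamma(-m) = gamma(m).
psi-weights needed (psi_j = theta_j + sum_i phi_i psi_{j-i}):
  psi_1 = theta_1 + phi_1 = 0.155 + (0.673) = 0.828
  psi_2 = theta_2 + phi_1 psi_1 = -0.087 + (0.673)(0.828) = 0.470244
Right-hand sides:
  c_0 = sigma^2 (1 + theta_1 psi_1 + theta_2 psi_2) = 4 * (1 + (0.155)(0.828) + (-0.087)(0.470244)) = 4 * 1.087429 = 4.349715
  c_1 = sigma^2 (theta_1 + theta_2 psi_1) = 4 * (0.155 + (-0.087)(0.828)) = 0.331856
  c_2 = sigma^2 theta_2 = 4 * (-0.087) = -0.348
Equations for k = 0 and k = 1 (AR order 1):
  gamma(0) = phi_1 gamma(1) + c_0
  gamma(1) = phi_1 gamma(0) + c_1
Substituting the second into the first: gamma(0) (1 - phi_1^2) = c_0 + phi_1 c_1, so
  gamma(0) = (c_0 + phi_1 c_1) / (1 - phi_1^2) = (4.349715 + (0.673)(0.331856)) / (1 - (0.673)^2) = 4.573054 / 0.547071 = 8.35916.
  gamma(1) = phi_1 gamma(0) + c_1 = (0.673)(8.35916) + (0.331856) = 5.957571.
For k = 2: gamma(2) = phi_1 gamma(1) + c_2
  = (0.673)(5.957571) + (-0.348) = 3.661445.
Therefore gamma(2) = 3.6614 (to 4 decimal places).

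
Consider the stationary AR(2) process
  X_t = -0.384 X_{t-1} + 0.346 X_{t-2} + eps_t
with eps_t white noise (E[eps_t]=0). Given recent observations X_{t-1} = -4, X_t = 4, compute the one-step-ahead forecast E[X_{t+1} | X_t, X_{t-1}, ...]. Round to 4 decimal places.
E[X_{t+1} \mid \mathcal F_t] = -2.9200

For an AR(p) model X_t = c + sum_i phi_i X_{t-i} + eps_t, the
one-step-ahead conditional mean is
  E[X_{t+1} | X_t, ...] = c + sum_i phi_i X_{t+1-i}.
Substitute known values:
  E[X_{t+1} | ...] = (-0.384) * (4) + (0.346) * (-4)
                   = -2.9200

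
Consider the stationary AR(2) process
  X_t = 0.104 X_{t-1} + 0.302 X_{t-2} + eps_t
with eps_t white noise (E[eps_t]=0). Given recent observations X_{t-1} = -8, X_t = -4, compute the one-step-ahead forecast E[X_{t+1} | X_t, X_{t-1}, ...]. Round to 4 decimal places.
E[X_{t+1} \mid \mathcal F_t] = -2.8320

For an AR(p) model X_t = c + sum_i phi_i X_{t-i} + eps_t, the
one-step-ahead conditional mean is
  E[X_{t+1} | X_t, ...] = c + sum_i phi_i X_{t+1-i}.
Substitute known values:
  E[X_{t+1} | ...] = (0.104) * (-4) + (0.302) * (-8)
                   = -2.8320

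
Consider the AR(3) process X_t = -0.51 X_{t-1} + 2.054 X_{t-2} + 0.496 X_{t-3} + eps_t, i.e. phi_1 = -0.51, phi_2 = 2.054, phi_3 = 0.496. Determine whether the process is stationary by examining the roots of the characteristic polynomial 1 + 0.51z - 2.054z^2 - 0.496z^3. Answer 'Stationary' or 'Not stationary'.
\text{Not stationary}

The AR(p) characteristic polynomial is P(z) = 1 + 0.51z - 2.054z^2 - 0.496z^3.
Stationarity requires all roots to lie outside the unit circle, i.e. |z| > 1 for every root.
Degree 3: look for a simple real root z0 first, then factor out (1 - z/z0) and solve the remaining quadratic.
Testing z0 = -0.625: P(-0.625) = 1 + (0.51)(-0.625) + (-2.054)(-0.625)^2 + (-0.496)(-0.625)^3
  = 1 + (-0.31875) + (-0.802344) + (0.121094) = 0.  So z_0 = -0.625 is a root, |z_0| = 0.625.
Divide out the factor (1 + 1.6 z) = (1 - z/z0) (since 1/z0 = -1.6):
  P(z) = (1 + 1.6 z)(1 + (-1.09) z + (-0.31) z^2)
  [check: z-coef -1.09 - (-1.6) = 0.51; z^2-coef -0.31 - (-1.6)(-1.09) = -2.054; z^3-coef -(-1.6)(-0.31) = -0.496.]
Remaining roots from the quadratic factor 1 + (-1.09) z + (-0.31) z^2:
  Set 1 + (-1.09) z + (-0.31) z^2 = 0, i.e. a z^2 + b z + c = 0 with a = -0.31, b = -1.09, c = 1.
  Discriminant D = b^2 - 4ac = (-1.09)^2 - 4*(-0.31)*1 = 1.1881 - (-1.24) = 2.4281.
  D >= 0, so the roots are real: z = (-b +/- sqrt(D)) / (2a) = (1.09 +/- 1.558236) / (-0.62).
    z_1 = (1.09 + 1.558236) / (-0.62) = -4.2713,   |z_1| = 4.2713.
    z_2 = (1.09 - 1.558236) / (-0.62) = 0.7552,   |z_2| = 0.7552.
Moduli of all roots: 0.6250, 4.2713, 0.7552.
All moduli strictly greater than 1? No.
Verdict: Not stationary.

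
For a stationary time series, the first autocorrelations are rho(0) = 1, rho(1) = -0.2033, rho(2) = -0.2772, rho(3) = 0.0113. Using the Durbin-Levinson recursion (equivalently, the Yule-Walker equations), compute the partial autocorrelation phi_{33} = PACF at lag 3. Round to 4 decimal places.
\phi_{33} = -0.1540

The PACF at lag k is phi_{kk}, the last component of the solution
to the Yule-Walker system G_k phi = r_k where
  (G_k)_{ij} = rho(|i - j|), (r_k)_i = rho(i), i,j = 1..k.
Equivalently, Durbin-Levinson gives phi_{kk} iteratively:
  phi_{11} = rho(1)
  phi_{kk} = [rho(k) - sum_{j=1..k-1} phi_{k-1,j} rho(k-j)]
            / [1 - sum_{j=1..k-1} phi_{k-1,j} rho(j)],
  phi_{k,j} = phi_{k-1,j} - phi_{kk} phi_{k-1,k-j},  j = 1..k-1.
Step k = 1:
  phi_11 = rho(1) = -0.2033.
Step k = 2:
  phi_22 = [rho(2) - phi_11 rho(1)] / [1 - phi_11 rho(1)] = [-0.2772 - (-0.2033)(-0.2033)] / [1 - (-0.2033)(-0.2033)]
         = -0.31853089 / 0.95866911 = -0.332264.
  Update: phi_21 = phi_11 - phi_22 phi_11 = -0.2033 - (-0.332264)(-0.2033) = -0.270849.
Step k = 3:
  phi_33 = [rho(3) - phi_21 rho(2) - phi_22 rho(1)] / [1 - phi_21 rho(1) - phi_22 rho(2)]
    numerator   = 0.0113 - (-0.270849)(-0.2772) - (-0.332264)(-0.2033) = -0.1313286
    denominator = 1 - (-0.270849)(-0.2033) - (-0.332264)(-0.2772) = 0.85283288
  phi_33 = -0.1313286 / 0.85283288 = -0.154.
Therefore phi_{33} = -0.1540.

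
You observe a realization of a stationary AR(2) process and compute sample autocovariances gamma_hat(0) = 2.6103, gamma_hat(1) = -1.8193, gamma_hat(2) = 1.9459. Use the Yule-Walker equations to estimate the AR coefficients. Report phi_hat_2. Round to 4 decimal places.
\hat\phi_{2} = 0.5050

The Yule-Walker equations for an AR(p) process read, in matrix form,
  Gamma_p phi = r_p,   with   (Gamma_p)_{ij} = gamma(|i - j|),
                       (r_p)_i = gamma(i),   i,j = 1..p.
Substitute the sample gammas (Toeplitz matrix and right-hand side of size 2):
  Gamma_p = [[2.6103, -1.8193], [-1.8193, 2.6103]]
  r_p     = [-1.8193, 1.9459]
Written out:
  2.6103 phi_1 - 1.8193 phi_2 = -1.8193
  -1.8193 phi_1 + 2.6103 phi_2 = 1.9459
Solve by Cramer's rule:
  det = gamma(0)^2 - gamma(1)^2 = (2.6103)^2 - (-1.8193)^2 = 6.81366609 - 3.30985249 = 3.5038136
  phi_hat_1 = [gamma(1) gamma(0) - gamma(1) gamma(2)] / det = [(-1.8193)(2.6103) - (-1.8193)(1.9459)] / 3.5038136 = -1.20874292 / 3.5038136 = -0.345
  phi_hat_2 = [gamma(0) gamma(2) - gamma(1)^2] / det = [(2.6103)(1.9459) - (-1.8193)^2] / 3.5038136 = 1.76953028 / 3.5038136 = 0.505
So phi_hat = [-0.3450, 0.5050].
Therefore phi_hat_2 = 0.5050.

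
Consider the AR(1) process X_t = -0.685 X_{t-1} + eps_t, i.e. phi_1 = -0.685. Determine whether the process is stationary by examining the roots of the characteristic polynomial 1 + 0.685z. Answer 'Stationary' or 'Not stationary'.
\text{Stationary}

The AR(p) characteristic polynomial is P(z) = 1 + 0.685z.
Stationarity requires all roots to lie outside the unit circle, i.e. |z| > 1 for every root.
This is linear in z: 1 + (0.685) z = 0  =>  z = -1/(0.685) = -1.459854,  |z| = 1.459854.
Moduli of all roots: 1.4599.
All moduli strictly greater than 1? Yes.
Verdict: Stationary.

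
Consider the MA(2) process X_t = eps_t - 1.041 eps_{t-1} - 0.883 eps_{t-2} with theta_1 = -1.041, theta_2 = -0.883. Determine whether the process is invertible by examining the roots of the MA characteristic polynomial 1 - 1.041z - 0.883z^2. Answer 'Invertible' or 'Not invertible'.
\text{Not invertible}

The MA(q) characteristic polynomial is P(z) = 1 - 1.041z - 0.883z^2.
Invertibility requires all roots to lie outside the unit circle, i.e. |z| > 1 for every root.
Set 1 + (-1.041) z + (-0.883) z^2 = 0, i.e. a z^2 + b z + c = 0 with a = -0.883, b = -1.041, c = 1.
Discriminant D = b^2 - 4ac = (-1.041)^2 - 4*(-0.883)*1 = 1.083681 - (-3.532) = 4.615681.
D >= 0, so the roots are real: z = (-b +/- sqrt(D)) / (2a) = (1.041 +/- 2.148414) / (-1.766).
  z_1 = (1.041 + 2.148414) / (-1.766) = -1.806,   |z_1| = 1.806.
  z_2 = (1.041 - 2.148414) / (-1.766) = 0.6271,   |z_2| = 0.6271.
Moduli of all roots: 1.8060, 0.6271.
All moduli strictly greater than 1? No.
Verdict: Not invertible.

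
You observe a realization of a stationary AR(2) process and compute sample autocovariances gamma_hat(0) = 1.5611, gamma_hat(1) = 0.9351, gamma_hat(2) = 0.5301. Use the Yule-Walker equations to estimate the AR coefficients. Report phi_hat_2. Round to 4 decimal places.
\hat\phi_{2} = -0.0300

The Yule-Walker equations for an AR(p) process read, in matrix form,
  Gamma_p phi = r_p,   with   (Gamma_p)_{ij} = gamma(|i - j|),
                       (r_p)_i = gamma(i),   i,j = 1..p.
Substitute the sample gammas (Toeplitz matrix and right-hand side of size 2):
  Gamma_p = [[1.5611, 0.9351], [0.9351, 1.5611]]
  r_p     = [0.9351, 0.5301]
Written out:
  1.5611 phi_1 + 0.9351 phi_2 = 0.9351
  0.9351 phi_1 + 1.5611 phi_2 = 0.5301
Solve by Cramer's rule:
  det = gamma(0)^2 - gamma(1)^2 = (1.5611)^2 - (0.9351)^2 = 2.43703321 - 0.87441201 = 1.5626212
  phi_hat_1 = [gamma(1) gamma(0) - gamma(1) gamma(2)] / det = [(0.9351)(1.5611) - (0.9351)(0.5301)] / 1.5626212 = 0.9640881 / 1.5626212 = 0.617
  phi_hat_2 = [gamma(0) gamma(2) - gamma(1)^2] / det = [(1.5611)(0.5301) - (0.9351)^2] / 1.5626212 = -0.0468729 / 1.5626212 = -0.03
So phi_hat = [0.6170, -0.0300].
Therefore phi_hat_2 = -0.0300.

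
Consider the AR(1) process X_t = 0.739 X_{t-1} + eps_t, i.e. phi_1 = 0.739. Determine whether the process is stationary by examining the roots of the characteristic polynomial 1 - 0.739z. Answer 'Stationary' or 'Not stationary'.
\text{Stationary}

The AR(p) characteristic polynomial is P(z) = 1 - 0.739z.
Stationarity requires all roots to lie outside the unit circle, i.e. |z| > 1 for every root.
This is linear in z: 1 + (-0.739) z = 0  =>  z = -1/(-0.739) = 1.35318,  |z| = 1.35318.
Moduli of all roots: 1.3532.
All moduli strictly greater than 1? Yes.
Verdict: Stationary.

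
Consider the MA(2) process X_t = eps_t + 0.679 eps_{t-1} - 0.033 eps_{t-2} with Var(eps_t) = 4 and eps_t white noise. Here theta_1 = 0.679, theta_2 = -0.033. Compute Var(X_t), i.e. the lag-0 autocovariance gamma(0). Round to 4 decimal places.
\gamma(0) = 5.8485

For an MA(q) process X_t = eps_t + sum_i theta_i eps_{t-i} with
Var(eps_t) = sigma^2, the variance is
  gamma(0) = sigma^2 * (1 + sum_i theta_i^2).
  sum_i theta_i^2 = (0.679)^2 + (-0.033)^2 = 0.461041 + 0.001089 = 0.46213.
  gamma(0) = 4 * (1 + 0.46213) = 4 * 1.46213 = 5.84852, which rounds to 5.8485.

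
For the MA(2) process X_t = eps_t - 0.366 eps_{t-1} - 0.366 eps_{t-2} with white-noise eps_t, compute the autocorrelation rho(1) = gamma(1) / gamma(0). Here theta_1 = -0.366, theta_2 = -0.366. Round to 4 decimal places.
\rho(1) = -0.1830

For an MA(q) process with theta_0 = 1, the autocovariance is
  gamma(k) = sigma^2 * sum_{i=0..q-k} theta_i * theta_{i+k},
and rho(k) = gamma(k) / gamma(0). Sigma^2 cancels.
  numerator   = (1)*(-0.366) + (-0.366)*(-0.366) = -0.232044.
  denominator = (1)^2 + (-0.366)^2 + (-0.366)^2 = 1.267912.
  rho(1) = -0.232044 / 1.267912 = -0.1830.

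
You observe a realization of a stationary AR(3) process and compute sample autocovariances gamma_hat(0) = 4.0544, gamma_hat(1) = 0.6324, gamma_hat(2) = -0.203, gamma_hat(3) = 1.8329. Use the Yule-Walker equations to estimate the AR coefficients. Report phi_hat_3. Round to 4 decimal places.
\hat\phi_{3} = 0.4870

The Yule-Walker equations for an AR(p) process read, in matrix form,
  Gamma_p phi = r_p,   with   (Gamma_p)_{ij} = gamma(|i - j|),
                       (r_p)_i = gamma(i),   i,j = 1..p.
Substitute the sample gammas (Toeplitz matrix and right-hand side of size 3):
  Gamma_p = [[4.0544, 0.6324, -0.203], [0.6324, 4.0544, 0.6324], [-0.203, 0.6324, 4.0544]]
  r_p     = [0.6324, -0.203, 1.8329]
Written out (R1..R3):
  (R1) 4.0544 phi_1 + 0.6324 phi_2 - 0.203 phi_3 = 0.6324
  (R2) 0.6324 phi_1 + 4.0544 phi_2 + 0.6324 phi_3 = -0.203
  (R3) -0.203 phi_1 + 0.6324 phi_2 + 4.0544 phi_3 = 1.8329
Gaussian elimination:
  R2 <- R2 - (0.6324/4.0544) R1 = R2 - (0.155979) R1:  3.955759 phi_2 + 0.664064 phi_3 = -0.301641
  R3 <- R3 - (-0.203/4.0544) R1 = R3 - (-0.050069) R1:  0.664064 phi_2 + 4.044236 phi_3 = 1.864564
  R3 <- R3 - (0.664064/3.955759) R2 = R3 - (0.167873) R2:  3.932758 phi_3 = 1.915201
Back-substitution:
  phi_hat_3 = 1.915201 / 3.932758 = 0.486987
  phi_hat_2 = (-0.301641 - (0.664064)(0.486987)) / 3.955759 = -0.158005
  phi_hat_1 = (0.6324 - (0.6324)(-0.158005) - (-0.203)(0.486987)) / 4.0544 = 0.205007
So phi_hat = [0.2050, -0.1580, 0.4870].
Therefore phi_hat_3 = 0.4870.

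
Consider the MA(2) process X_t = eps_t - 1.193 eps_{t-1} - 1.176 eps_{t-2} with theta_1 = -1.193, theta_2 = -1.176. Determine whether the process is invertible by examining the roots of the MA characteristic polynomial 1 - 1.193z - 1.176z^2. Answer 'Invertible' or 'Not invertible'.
\text{Not invertible}

The MA(q) characteristic polynomial is P(z) = 1 - 1.193z - 1.176z^2.
Invertibility requires all roots to lie outside the unit circle, i.e. |z| > 1 for every root.
Set 1 + (-1.193) z + (-1.176) z^2 = 0, i.e. a z^2 + b z + c = 0 with a = -1.176, b = -1.193, c = 1.
Discriminant D = b^2 - 4ac = (-1.193)^2 - 4*(-1.176)*1 = 1.423249 - (-4.704) = 6.127249.
D >= 0, so the roots are real: z = (-b +/- sqrt(D)) / (2a) = (1.193 +/- 2.475328) / (-2.352).
  z_1 = (1.193 + 2.475328) / (-2.352) = -1.5597,   |z_1| = 1.5597.
  z_2 = (1.193 - 2.475328) / (-2.352) = 0.5452,   |z_2| = 0.5452.
Moduli of all roots: 1.5597, 0.5452.
All moduli strictly greater than 1? No.
Verdict: Not invertible.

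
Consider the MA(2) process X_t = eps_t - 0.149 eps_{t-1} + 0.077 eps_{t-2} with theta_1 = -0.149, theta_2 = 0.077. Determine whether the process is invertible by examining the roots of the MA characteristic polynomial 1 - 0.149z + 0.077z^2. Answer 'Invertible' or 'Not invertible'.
\text{Invertible}

The MA(q) characteristic polynomial is P(z) = 1 - 0.149z + 0.077z^2.
Invertibility requires all roots to lie outside the unit circle, i.e. |z| > 1 for every root.
Set 1 + (-0.149) z + (0.077) z^2 = 0, i.e. a z^2 + b z + c = 0 with a = 0.077, b = -0.149, c = 1.
Discriminant D = b^2 - 4ac = (-0.149)^2 - 4*(0.077)*1 = 0.022201 - (0.308) = -0.285799.
D < 0, so the roots are the complex-conjugate pair z = (-b +/- i sqrt(-D)) / (2a) = 0.9675 +/- 3.4714i.
For a conjugate pair |z|^2 = z * conj(z) = (product of roots) = c/a = 1/(0.077) = 12.987013, so |z| = sqrt(12.987013) = 3.6037 for both roots.
Moduli of all roots: 3.6037, 3.6037.
All moduli strictly greater than 1? Yes.
Verdict: Invertible.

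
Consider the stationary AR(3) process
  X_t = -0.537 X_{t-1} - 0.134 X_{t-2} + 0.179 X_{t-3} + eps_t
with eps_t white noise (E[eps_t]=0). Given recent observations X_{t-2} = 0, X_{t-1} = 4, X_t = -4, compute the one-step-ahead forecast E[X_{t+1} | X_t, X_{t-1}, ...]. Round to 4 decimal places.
E[X_{t+1} \mid \mathcal F_t] = 1.6120

For an AR(p) model X_t = c + sum_i phi_i X_{t-i} + eps_t, the
one-step-ahead conditional mean is
  E[X_{t+1} | X_t, ...] = c + sum_i phi_i X_{t+1-i}.
Substitute known values:
  E[X_{t+1} | ...] = (-0.537) * (-4) + (-0.134) * (4) + (0.179) * (0)
                   = 1.6120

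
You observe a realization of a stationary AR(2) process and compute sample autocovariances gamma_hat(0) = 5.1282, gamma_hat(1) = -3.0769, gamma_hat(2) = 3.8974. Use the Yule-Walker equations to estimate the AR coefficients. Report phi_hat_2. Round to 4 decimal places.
\hat\phi_{2} = 0.6250

The Yule-Walker equations for an AR(p) process read, in matrix form,
  Gamma_p phi = r_p,   with   (Gamma_p)_{ij} = gamma(|i - j|),
                       (r_p)_i = gamma(i),   i,j = 1..p.
Substitute the sample gammas (Toeplitz matrix and right-hand side of size 2):
  Gamma_p = [[5.1282, -3.0769], [-3.0769, 5.1282]]
  r_p     = [-3.0769, 3.8974]
Written out:
  5.1282 phi_1 - 3.0769 phi_2 = -3.0769
  -3.0769 phi_1 + 5.1282 phi_2 = 3.8974
Solve by Cramer's rule:
  det = gamma(0)^2 - gamma(1)^2 = (5.1282)^2 - (-3.0769)^2 = 26.29843524 - 9.46731361 = 16.83112163
  phi_hat_1 = [gamma(1) gamma(0) - gamma(1) gamma(2)] / det = [(-3.0769)(5.1282) - (-3.0769)(3.8974)] / 16.83112163 = -3.78704852 / 16.83112163 = -0.225
  phi_hat_2 = [gamma(0) gamma(2) - gamma(1)^2] / det = [(5.1282)(3.8974) - (-3.0769)^2] / 16.83112163 = 10.51933307 / 16.83112163 = 0.625
So phi_hat = [-0.2250, 0.6250].
Therefore phi_hat_2 = 0.6250.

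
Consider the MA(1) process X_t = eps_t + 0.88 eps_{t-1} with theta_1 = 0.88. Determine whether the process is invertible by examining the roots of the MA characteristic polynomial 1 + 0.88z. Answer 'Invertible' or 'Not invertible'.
\text{Invertible}

The MA(q) characteristic polynomial is P(z) = 1 + 0.88z.
Invertibility requires all roots to lie outside the unit circle, i.e. |z| > 1 for every root.
This is linear in z: 1 + (0.88) z = 0  =>  z = -1/(0.88) = -1.136364,  |z| = 1.136364.
Moduli of all roots: 1.1364.
All moduli strictly greater than 1? Yes.
Verdict: Invertible.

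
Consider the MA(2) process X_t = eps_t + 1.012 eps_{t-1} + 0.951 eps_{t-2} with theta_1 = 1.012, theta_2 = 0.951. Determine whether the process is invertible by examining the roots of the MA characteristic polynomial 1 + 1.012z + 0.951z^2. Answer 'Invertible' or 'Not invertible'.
\text{Invertible}

The MA(q) characteristic polynomial is P(z) = 1 + 1.012z + 0.951z^2.
Invertibility requires all roots to lie outside the unit circle, i.e. |z| > 1 for every root.
Set 1 + (1.012) z + (0.951) z^2 = 0, i.e. a z^2 + b z + c = 0 with a = 0.951, b = 1.012, c = 1.
Discriminant D = b^2 - 4ac = (1.012)^2 - 4*(0.951)*1 = 1.024144 - (3.804) = -2.779856.
D < 0, so the roots are the complex-conjugate pair z = (-b +/- i sqrt(-D)) / (2a) = -0.5321 +/- 0.8766i.
For a conjugate pair |z|^2 = z * conj(z) = (product of roots) = c/a = 1/(0.951) = 1.051525, so |z| = sqrt(1.051525) = 1.0254 for both roots.
Moduli of all roots: 1.0254, 1.0254.
All moduli strictly greater than 1? Yes.
Verdict: Invertible.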